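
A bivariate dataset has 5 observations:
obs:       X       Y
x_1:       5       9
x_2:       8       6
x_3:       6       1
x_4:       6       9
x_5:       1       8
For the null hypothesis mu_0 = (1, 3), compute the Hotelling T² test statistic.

Step 1 — sample mean vector:
  mean(X) = (5 + 8 + 6 + 6 + 1) / 5 = 26/5 = 5.2
  mean(Y) = (9 + 6 + 1 + 9 + 8) / 5 = 33/5 = 6.6
  x̄ = (5.2, 6.6),  deviation x̄ - mu_0 = (5.2, 6.6) - (1, 3) = (4.2, 3.6).

Step 2 — sample covariance matrix, S[i,j] = (1/(n-1)) · Σ_k (x_{k,i} - mean_i) · (x_{k,j} - mean_j), divisor n-1 = 4:
  S[X,X] = ((-0.2)·(-0.2) + (2.8)·(2.8) + (0.8)·(0.8) + (0.8)·(0.8) + (-4.2)·(-4.2)) / 4 = 26.8/4 = 6.7
  S[X,Y] = ((-0.2)·(2.4) + (2.8)·(-0.6) + (0.8)·(-5.6) + (0.8)·(2.4) + (-4.2)·(1.4)) / 4 = -10.6/4 = -2.65
  S[Y,Y] = ((2.4)·(2.4) + (-0.6)·(-0.6) + (-5.6)·(-5.6) + (2.4)·(2.4) + (1.4)·(1.4)) / 4 = 45.2/4 = 11.3
  S = [[6.7, -2.65],
 [-2.65, 11.3]].

Step 3 — invert S. det(S) = 6.7·11.3 - (-2.65)² = 68.6875.
  S^{-1} = (1/det) · [[d, -b], [-b, a]] = [[0.1645, 0.0386],
 [0.0386, 0.0975]].

Step 4 — quadratic form (x̄ - mu_0)^T · S^{-1} · (x̄ - mu_0):
  S^{-1} · (x̄ - mu_0) = (0.8298, 0.5132),
  (x̄ - mu_0)^T · [...] = (4.2)·(0.8298) + (3.6)·(0.5132) = 5.3328.

Step 5 — scale by n: T² = 5 · 5.3328 = 26.6642.

T² ≈ 26.6642


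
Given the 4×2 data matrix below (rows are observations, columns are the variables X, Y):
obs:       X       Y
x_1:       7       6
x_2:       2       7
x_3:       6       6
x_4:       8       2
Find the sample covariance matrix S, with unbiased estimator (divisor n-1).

Step 1 — column means:
  mean(X) = (7 + 2 + 6 + 8) / 4 = 23/4 = 5.75
  mean(Y) = (6 + 7 + 6 + 2) / 4 = 21/4 = 5.25

Step 2 — sample covariance S[i,j] = (1/(n-1)) · Σ_k (x_{k,i} - mean_i) · (x_{k,j} - mean_j), with n-1 = 3.
  S[X,X] = ((1.25)·(1.25) + (-3.75)·(-3.75) + (0.25)·(0.25) + (2.25)·(2.25)) / 3 = 20.75/3 = 6.9167
  S[X,Y] = ((1.25)·(0.75) + (-3.75)·(1.75) + (0.25)·(0.75) + (2.25)·(-3.25)) / 3 = -12.75/3 = -4.25
  S[Y,Y] = ((0.75)·(0.75) + (1.75)·(1.75) + (0.75)·(0.75) + (-3.25)·(-3.25)) / 3 = 14.75/3 = 4.9167

S is symmetric (S[j,i] = S[i,j]). Assembling:

S = [[6.9167, -4.25],
 [-4.25, 4.9167]]


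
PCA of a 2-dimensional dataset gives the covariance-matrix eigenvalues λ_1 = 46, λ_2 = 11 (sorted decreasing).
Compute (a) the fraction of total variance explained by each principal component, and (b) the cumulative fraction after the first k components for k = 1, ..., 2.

Step 1 — total variance = trace(Sigma) = Σ λ_i = 46 + 11 = 57.

Step 2 — fraction explained by component i = λ_i / Σ λ:
  PC1: 46/57 = 0.807
  PC2: 11/57 = 0.193

Step 3 — cumulative fraction after k components = (λ_1 + ... + λ_k) / Σ λ:
  k = 1: 46/57 = 0.807
  k = 2: (46 + 11)/57 = 57/57 = 1

Summary (fraction, with percent):

explained: PC1 0.807 (80.7%), PC2 0.193 (19.3%);  cumulative: 0.807, 1


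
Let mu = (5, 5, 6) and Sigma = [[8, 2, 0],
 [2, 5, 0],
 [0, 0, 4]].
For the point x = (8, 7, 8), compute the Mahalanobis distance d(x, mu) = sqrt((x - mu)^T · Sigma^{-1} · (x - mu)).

Step 1 — centre the observation: (x - mu) = (3, 2, 2).

Step 2 — invert Sigma (cofactor / det for 3×3, or solve directly):
  Sigma^{-1} = [[0.1389, -0.0556, 0],
 [-0.0556, 0.2222, 0],
 [0, 0, 0.25]].

Step 3 — form the quadratic (x - mu)^T · Sigma^{-1} · (x - mu):
  Sigma^{-1} · (x - mu) = (0.3056, 0.2778, 0.5).
  (x - mu)^T · [Sigma^{-1} · (x - mu)] = (3)·(0.3056) + (2)·(0.2778) + (2)·(0.5) = 2.4722.

Step 4 — take square root: d = √(2.4722) ≈ 1.5723.

d(x, mu) = √(2.4722) ≈ 1.5723


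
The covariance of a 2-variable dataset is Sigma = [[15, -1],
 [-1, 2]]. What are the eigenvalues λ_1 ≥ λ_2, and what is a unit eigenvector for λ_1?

Step 1 — characteristic polynomial of 2×2 Sigma:
  det(Sigma - λI) = λ² - trace · λ + det = 0.
  trace = 15 + 2 = 17, det = 15·2 - (-1)² = 29.
Step 2 — discriminant:
  Δ = trace² - 4·det = 289 - 116 = 173.
Step 3 — eigenvalues:
  λ = (trace ± √Δ)/2 = (17 ± 13.1529)/2,
  λ_1 = 15.0765,  λ_2 = 1.9235.

Step 4 — unit eigenvector for λ_1: solve (Sigma - λ_1 I)v = 0. First row:
  (15 - 15.0765)·v_x + (-1)·v_y = 0, i.e. (-0.0765)·v_x + (-1)·v_y = 0,
  so v ∝ (b, λ_1 - a) = (-1, 0.0765); multiply by -1 so the first entry is positive: u = (1, -0.0765).
  ||u|| = √((1)² + (-0.0765)²) = √(1.0058) ≈ 1.0029,
  v_1 = u/||u|| ≈ (0.9971, -0.0763) (||v_1|| = 1).

λ_1 = 15.0765,  λ_2 = 1.9235;  v_1 ≈ (0.9971, -0.0763)


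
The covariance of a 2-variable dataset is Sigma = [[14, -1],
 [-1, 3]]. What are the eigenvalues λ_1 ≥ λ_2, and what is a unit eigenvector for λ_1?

Step 1 — characteristic polynomial of 2×2 Sigma:
  det(Sigma - λI) = λ² - trace · λ + det = 0.
  trace = 14 + 3 = 17, det = 14·3 - (-1)² = 41.
Step 2 — discriminant:
  Δ = trace² - 4·det = 289 - 164 = 125.
Step 3 — eigenvalues:
  λ = (trace ± √Δ)/2 = (17 ± 11.1803)/2,
  λ_1 = 14.0902,  λ_2 = 2.9098.

Step 4 — unit eigenvector for λ_1: solve (Sigma - λ_1 I)v = 0. First row:
  (14 - 14.0902)·v_x + (-1)·v_y = 0, i.e. (-0.0902)·v_x + (-1)·v_y = 0,
  so v ∝ (b, λ_1 - a) = (-1, 0.0902); multiply by -1 so the first entry is positive: u = (1, -0.0902).
  ||u|| = √((1)² + (-0.0902)²) = √(1.0081) ≈ 1.0041,
  v_1 = u/||u|| ≈ (0.996, -0.0898) (||v_1|| = 1).

λ_1 = 14.0902,  λ_2 = 2.9098;  v_1 ≈ (0.996, -0.0898)


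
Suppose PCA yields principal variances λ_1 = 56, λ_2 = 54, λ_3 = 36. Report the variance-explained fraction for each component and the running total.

Step 1 — total variance = trace(Sigma) = Σ λ_i = 56 + 54 + 36 = 146.

Step 2 — fraction explained by component i = λ_i / Σ λ:
  PC1: 56/146 = 0.3836
  PC2: 54/146 = 0.3699
  PC3: 36/146 = 0.2466

Step 3 — cumulative fraction after k components = (λ_1 + ... + λ_k) / Σ λ:
  k = 1: 56/146 = 0.3836
  k = 2: (56 + 54)/146 = 110/146 = 0.7534
  k = 3: (56 + 54 + 36)/146 = 146/146 = 1

Summary (fraction, with percent):

explained: PC1 0.3836 (38.36%), PC2 0.3699 (36.99%), PC3 0.2466 (24.66%);  cumulative: 0.3836, 0.7534, 1


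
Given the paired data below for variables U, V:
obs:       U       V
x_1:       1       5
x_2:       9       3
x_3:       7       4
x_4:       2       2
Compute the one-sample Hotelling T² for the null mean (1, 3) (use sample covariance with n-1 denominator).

Step 1 — sample mean vector:
  mean(U) = (1 + 9 + 7 + 2) / 4 = 19/4 = 4.75
  mean(V) = (5 + 3 + 4 + 2) / 4 = 14/4 = 3.5
  x̄ = (4.75, 3.5),  deviation x̄ - mu_0 = (4.75, 3.5) - (1, 3) = (3.75, 0.5).

Step 2 — sample covariance matrix, S[i,j] = (1/(n-1)) · Σ_k (x_{k,i} - mean_i) · (x_{k,j} - mean_j), divisor n-1 = 3:
  S[U,U] = ((-3.75)·(-3.75) + (4.25)·(4.25) + (2.25)·(2.25) + (-2.75)·(-2.75)) / 3 = 44.75/3 = 14.9167
  S[U,V] = ((-3.75)·(1.5) + (4.25)·(-0.5) + (2.25)·(0.5) + (-2.75)·(-1.5)) / 3 = -2.5/3 = -0.8333
  S[V,V] = ((1.5)·(1.5) + (-0.5)·(-0.5) + (0.5)·(0.5) + (-1.5)·(-1.5)) / 3 = 5/3 = 1.6667
  S = [[14.9167, -0.8333],
 [-0.8333, 1.6667]].

Step 3 — invert S. det(S) = 14.9167·1.6667 - (-0.8333)² = 24.1667.
  S^{-1} = (1/det) · [[d, -b], [-b, a]] = [[0.069, 0.0345],
 [0.0345, 0.6172]].

Step 4 — quadratic form (x̄ - mu_0)^T · S^{-1} · (x̄ - mu_0):
  S^{-1} · (x̄ - mu_0) = (0.2759, 0.4379),
  (x̄ - mu_0)^T · [...] = (3.75)·(0.2759) + (0.5)·(0.4379) = 1.2534.

Step 5 — scale by n: T² = 4 · 1.2534 = 5.0138.

T² ≈ 5.0138


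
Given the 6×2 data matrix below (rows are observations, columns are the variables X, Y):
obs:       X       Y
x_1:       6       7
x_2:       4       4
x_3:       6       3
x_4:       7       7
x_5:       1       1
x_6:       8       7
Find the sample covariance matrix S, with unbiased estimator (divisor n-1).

Step 1 — column means:
  mean(X) = (6 + 4 + 6 + 7 + 1 + 8) / 6 = 32/6 = 5.3333
  mean(Y) = (7 + 4 + 3 + 7 + 1 + 7) / 6 = 29/6 = 4.8333

Step 2 — sample covariance S[i,j] = (1/(n-1)) · Σ_k (x_{k,i} - mean_i) · (x_{k,j} - mean_j), with n-1 = 5.
  S[X,X] = ((0.6667)·(0.6667) + (-1.3333)·(-1.3333) + (0.6667)·(0.6667) + (1.6667)·(1.6667) + (-4.3333)·(-4.3333) + (2.6667)·(2.6667)) / 5 = 31.3333/5 = 6.2667
  S[X,Y] = ((0.6667)·(2.1667) + (-1.3333)·(-0.8333) + (0.6667)·(-1.8333) + (1.6667)·(2.1667) + (-4.3333)·(-3.8333) + (2.6667)·(2.1667)) / 5 = 27.3333/5 = 5.4667
  S[Y,Y] = ((2.1667)·(2.1667) + (-0.8333)·(-0.8333) + (-1.8333)·(-1.8333) + (2.1667)·(2.1667) + (-3.8333)·(-3.8333) + (2.1667)·(2.1667)) / 5 = 32.8333/5 = 6.5667

S is symmetric (S[j,i] = S[i,j]). Assembling:

S = [[6.2667, 5.4667],
 [5.4667, 6.5667]]


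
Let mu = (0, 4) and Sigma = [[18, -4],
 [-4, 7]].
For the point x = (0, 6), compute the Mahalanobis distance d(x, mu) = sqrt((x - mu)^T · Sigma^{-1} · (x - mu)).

Step 1 — centre the observation: (x - mu) = (0, 2).

Step 2 — invert Sigma. det(Sigma) = 18·7 - (-4)² = 110.
  Sigma^{-1} = (1/det) · [[d, -b], [-b, a]] = [[0.0636, 0.0364],
 [0.0364, 0.1636]].

Step 3 — form the quadratic (x - mu)^T · Sigma^{-1} · (x - mu):
  Sigma^{-1} · (x - mu) = (0.0727, 0.3273).
  (x - mu)^T · [Sigma^{-1} · (x - mu)] = (0)·(0.0727) + (2)·(0.3273) = 0.6545.

Step 4 — take square root: d = √(0.6545) ≈ 0.809.

d(x, mu) = √(0.6545) ≈ 0.809


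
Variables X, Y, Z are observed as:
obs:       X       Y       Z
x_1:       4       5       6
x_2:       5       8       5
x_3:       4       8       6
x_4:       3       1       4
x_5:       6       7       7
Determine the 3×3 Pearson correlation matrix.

Step 1 — column means:
  mean(X) = (4 + 5 + 4 + 3 + 6) / 5 = 22/5 = 4.4
  mean(Y) = (5 + 8 + 8 + 1 + 7) / 5 = 29/5 = 5.8
  mean(Z) = (6 + 5 + 6 + 4 + 7) / 5 = 28/5 = 5.6

Step 2 — sample variances and covariances s[i,j] = (1/(n-1)) · Σ_k (x_{k,i} - mean_i) · (x_{k,j} - mean_j), with n-1 = 4:
  s[X,X] = ((-0.4)·(-0.4) + (0.6)·(0.6) + (-0.4)·(-0.4) + (-1.4)·(-1.4) + (1.6)·(1.6)) / 4 = 5.2/4 = 1.3
  s[X,Y] = ((-0.4)·(-0.8) + (0.6)·(2.2) + (-0.4)·(2.2) + (-1.4)·(-4.8) + (1.6)·(1.2)) / 4 = 9.4/4 = 2.35
  s[X,Z] = ((-0.4)·(0.4) + (0.6)·(-0.6) + (-0.4)·(0.4) + (-1.4)·(-1.6) + (1.6)·(1.4)) / 4 = 3.8/4 = 0.95
  s[Y,Y] = ((-0.8)·(-0.8) + (2.2)·(2.2) + (2.2)·(2.2) + (-4.8)·(-4.8) + (1.2)·(1.2)) / 4 = 34.8/4 = 8.7
  s[Y,Z] = ((-0.8)·(0.4) + (2.2)·(-0.6) + (2.2)·(0.4) + (-4.8)·(-1.6) + (1.2)·(1.4)) / 4 = 8.6/4 = 2.15
  s[Z,Z] = ((0.4)·(0.4) + (-0.6)·(-0.6) + (0.4)·(0.4) + (-1.6)·(-1.6) + (1.4)·(1.4)) / 4 = 5.2/4 = 1.3
  Sample standard deviations s_i = √(s[i,i]):
  s(X) = √(1.3) = 1.1402
  s(Y) = √(8.7) = 2.9496
  s(Z) = √(1.3) = 1.1402

Step 3 — r_{ij} = s_{ij} / (s_i · s_j):
  r[X,X] = 1 (diagonal).
  r[X,Y] = 2.35 / (1.1402 · 2.9496) = 2.35 / 3.363 = 0.6988
  r[X,Z] = 0.95 / (1.1402 · 1.1402) = 0.95 / 1.3 = 0.7308
  r[Y,Y] = 1 (diagonal).
  r[Y,Z] = 2.15 / (2.9496 · 1.1402) = 2.15 / 3.363 = 0.6393
  r[Z,Z] = 1 (diagonal).

R is symmetric with unit diagonal. Assembling:

R = [[1, 0.6988, 0.7308],
 [0.6988, 1, 0.6393],
 [0.7308, 0.6393, 1]]


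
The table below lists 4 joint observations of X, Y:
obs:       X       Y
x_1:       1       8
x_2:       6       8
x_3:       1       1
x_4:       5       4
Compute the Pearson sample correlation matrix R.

Step 1 — column means:
  mean(X) = (1 + 6 + 1 + 5) / 4 = 13/4 = 3.25
  mean(Y) = (8 + 8 + 1 + 4) / 4 = 21/4 = 5.25

Step 2 — sample variances and covariances s[i,j] = (1/(n-1)) · Σ_k (x_{k,i} - mean_i) · (x_{k,j} - mean_j), with n-1 = 3:
  s[X,X] = ((-2.25)·(-2.25) + (2.75)·(2.75) + (-2.25)·(-2.25) + (1.75)·(1.75)) / 3 = 20.75/3 = 6.9167
  s[X,Y] = ((-2.25)·(2.75) + (2.75)·(2.75) + (-2.25)·(-4.25) + (1.75)·(-1.25)) / 3 = 8.75/3 = 2.9167
  s[Y,Y] = ((2.75)·(2.75) + (2.75)·(2.75) + (-4.25)·(-4.25) + (-1.25)·(-1.25)) / 3 = 34.75/3 = 11.5833
  Sample standard deviations s_i = √(s[i,i]):
  s(X) = √(6.9167) = 2.63
  s(Y) = √(11.5833) = 3.4034

Step 3 — r_{ij} = s_{ij} / (s_i · s_j):
  r[X,X] = 1 (diagonal).
  r[X,Y] = 2.9167 / (2.63 · 3.4034) = 2.9167 / 8.9509 = 0.3259
  r[Y,Y] = 1 (diagonal).

R is symmetric with unit diagonal. Assembling:

R = [[1, 0.3259],
 [0.3259, 1]]


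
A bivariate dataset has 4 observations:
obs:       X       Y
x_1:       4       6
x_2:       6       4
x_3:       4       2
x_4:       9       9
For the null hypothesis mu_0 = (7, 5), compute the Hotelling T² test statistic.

Step 1 — sample mean vector:
  mean(X) = (4 + 6 + 4 + 9) / 4 = 23/4 = 5.75
  mean(Y) = (6 + 4 + 2 + 9) / 4 = 21/4 = 5.25
  x̄ = (5.75, 5.25),  deviation x̄ - mu_0 = (5.75, 5.25) - (7, 5) = (-1.25, 0.25).

Step 2 — sample covariance matrix, S[i,j] = (1/(n-1)) · Σ_k (x_{k,i} - mean_i) · (x_{k,j} - mean_j), divisor n-1 = 3:
  S[X,X] = ((-1.75)·(-1.75) + (0.25)·(0.25) + (-1.75)·(-1.75) + (3.25)·(3.25)) / 3 = 16.75/3 = 5.5833
  S[X,Y] = ((-1.75)·(0.75) + (0.25)·(-1.25) + (-1.75)·(-3.25) + (3.25)·(3.75)) / 3 = 16.25/3 = 5.4167
  S[Y,Y] = ((0.75)·(0.75) + (-1.25)·(-1.25) + (-3.25)·(-3.25) + (3.75)·(3.75)) / 3 = 26.75/3 = 8.9167
  S = [[5.5833, 5.4167],
 [5.4167, 8.9167]].

Step 3 — invert S. det(S) = 5.5833·8.9167 - (5.4167)² = 20.4444.
  S^{-1} = (1/det) · [[d, -b], [-b, a]] = [[0.4361, -0.2649],
 [-0.2649, 0.2731]].

Step 4 — quadratic form (x̄ - mu_0)^T · S^{-1} · (x̄ - mu_0):
  S^{-1} · (x̄ - mu_0) = (-0.6114, 0.3995),
  (x̄ - mu_0)^T · [...] = (-1.25)·(-0.6114) + (0.25)·(0.3995) = 0.8641.

Step 5 — scale by n: T² = 4 · 0.8641 = 3.4565.

T² ≈ 3.4565


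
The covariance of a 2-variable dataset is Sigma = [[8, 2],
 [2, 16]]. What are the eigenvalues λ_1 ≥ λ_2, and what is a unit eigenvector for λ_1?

Step 1 — characteristic polynomial of 2×2 Sigma:
  det(Sigma - λI) = λ² - trace · λ + det = 0.
  trace = 8 + 16 = 24, det = 8·16 - (2)² = 124.
Step 2 — discriminant:
  Δ = trace² - 4·det = 576 - 496 = 80.
Step 3 — eigenvalues:
  λ = (trace ± √Δ)/2 = (24 ± 8.9443)/2,
  λ_1 = 16.4721,  λ_2 = 7.5279.

Step 4 — unit eigenvector for λ_1: solve (Sigma - λ_1 I)v = 0. First row:
  (8 - 16.4721)·v_x + (2)·v_y = 0, i.e. (-8.4721)·v_x + (2)·v_y = 0,
  so v ∝ (b, λ_1 - a) = (2, 8.4721) = u.
  ||u|| = √((2)² + (8.4721)²) = √(75.7771) ≈ 8.705,
  v_1 = u/||u|| ≈ (0.2298, 0.9732) (||v_1|| = 1).

λ_1 = 16.4721,  λ_2 = 7.5279;  v_1 ≈ (0.2298, 0.9732)


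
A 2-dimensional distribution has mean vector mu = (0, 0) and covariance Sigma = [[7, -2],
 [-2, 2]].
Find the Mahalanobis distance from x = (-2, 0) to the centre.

Step 1 — centre the observation: (x - mu) = (-2, 0).

Step 2 — invert Sigma. det(Sigma) = 7·2 - (-2)² = 10.
  Sigma^{-1} = (1/det) · [[d, -b], [-b, a]] = [[0.2, 0.2],
 [0.2, 0.7]].

Step 3 — form the quadratic (x - mu)^T · Sigma^{-1} · (x - mu):
  Sigma^{-1} · (x - mu) = (-0.4, -0.4).
  (x - mu)^T · [Sigma^{-1} · (x - mu)] = (-2)·(-0.4) + (0)·(-0.4) = 0.8.

Step 4 — take square root: d = √(0.8) ≈ 0.8944.

d(x, mu) = √(0.8) ≈ 0.8944


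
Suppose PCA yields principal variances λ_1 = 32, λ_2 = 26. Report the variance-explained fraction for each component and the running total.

Step 1 — total variance = trace(Sigma) = Σ λ_i = 32 + 26 = 58.

Step 2 — fraction explained by component i = λ_i / Σ λ:
  PC1: 32/58 = 0.5517
  PC2: 26/58 = 0.4483

Step 3 — cumulative fraction after k components = (λ_1 + ... + λ_k) / Σ λ:
  k = 1: 32/58 = 0.5517
  k = 2: (32 + 26)/58 = 58/58 = 1

Summary (fraction, with percent):

explained: PC1 0.5517 (55.17%), PC2 0.4483 (44.83%);  cumulative: 0.5517, 1


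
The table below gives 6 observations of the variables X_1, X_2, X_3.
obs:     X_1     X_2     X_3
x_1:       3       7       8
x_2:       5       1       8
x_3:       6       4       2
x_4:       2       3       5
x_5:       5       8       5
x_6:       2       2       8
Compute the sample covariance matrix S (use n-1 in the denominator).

Step 1 — column means:
  mean(X_1) = (3 + 5 + 6 + 2 + 5 + 2) / 6 = 23/6 = 3.8333
  mean(X_2) = (7 + 1 + 4 + 3 + 8 + 2) / 6 = 25/6 = 4.1667
  mean(X_3) = (8 + 8 + 2 + 5 + 5 + 8) / 6 = 36/6 = 6

Step 2 — sample covariance S[i,j] = (1/(n-1)) · Σ_k (x_{k,i} - mean_i) · (x_{k,j} - mean_j), with n-1 = 5.
  S[X_1,X_1] = ((-0.8333)·(-0.8333) + (1.1667)·(1.1667) + (2.1667)·(2.1667) + (-1.8333)·(-1.8333) + (1.1667)·(1.1667) + (-1.8333)·(-1.8333)) / 5 = 14.8333/5 = 2.9667
  S[X_1,X_2] = ((-0.8333)·(2.8333) + (1.1667)·(-3.1667) + (2.1667)·(-0.1667) + (-1.8333)·(-1.1667) + (1.1667)·(3.8333) + (-1.8333)·(-2.1667)) / 5 = 4.1667/5 = 0.8333
  S[X_1,X_3] = ((-0.8333)·(2) + (1.1667)·(2) + (2.1667)·(-4) + (-1.8333)·(-1) + (1.1667)·(-1) + (-1.8333)·(2)) / 5 = -11/5 = -2.2
  S[X_2,X_2] = ((2.8333)·(2.8333) + (-3.1667)·(-3.1667) + (-0.1667)·(-0.1667) + (-1.1667)·(-1.1667) + (3.8333)·(3.8333) + (-2.1667)·(-2.1667)) / 5 = 38.8333/5 = 7.7667
  S[X_2,X_3] = ((2.8333)·(2) + (-3.1667)·(2) + (-0.1667)·(-4) + (-1.1667)·(-1) + (3.8333)·(-1) + (-2.1667)·(2)) / 5 = -7/5 = -1.4
  S[X_3,X_3] = ((2)·(2) + (2)·(2) + (-4)·(-4) + (-1)·(-1) + (-1)·(-1) + (2)·(2)) / 5 = 30/5 = 6

S is symmetric (S[j,i] = S[i,j]). Assembling:

S = [[2.9667, 0.8333, -2.2],
 [0.8333, 7.7667, -1.4],
 [-2.2, -1.4, 6]]


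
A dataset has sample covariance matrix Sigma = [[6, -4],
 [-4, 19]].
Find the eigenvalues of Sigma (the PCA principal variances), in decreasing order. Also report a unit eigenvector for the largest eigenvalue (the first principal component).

Step 1 — characteristic polynomial of 2×2 Sigma:
  det(Sigma - λI) = λ² - trace · λ + det = 0.
  trace = 6 + 19 = 25, det = 6·19 - (-4)² = 98.
Step 2 — discriminant:
  Δ = trace² - 4·det = 625 - 392 = 233.
Step 3 — eigenvalues:
  λ = (trace ± √Δ)/2 = (25 ± 15.2643)/2,
  λ_1 = 20.1322,  λ_2 = 4.8678.

Step 4 — unit eigenvector for λ_1: solve (Sigma - λ_1 I)v = 0. First row:
  (6 - 20.1322)·v_x + (-4)·v_y = 0, i.e. (-14.1322)·v_x + (-4)·v_y = 0,
  so v ∝ (b, λ_1 - a) = (-4, 14.1322); multiply by -1 so the first entry is positive: u = (4, -14.1322).
  ||u|| = √((4)² + (-14.1322)²) = √(215.7182) ≈ 14.6873,
  v_1 = u/||u|| ≈ (0.2723, -0.9622) (||v_1|| = 1).

λ_1 = 20.1322,  λ_2 = 4.8678;  v_1 ≈ (0.2723, -0.9622)


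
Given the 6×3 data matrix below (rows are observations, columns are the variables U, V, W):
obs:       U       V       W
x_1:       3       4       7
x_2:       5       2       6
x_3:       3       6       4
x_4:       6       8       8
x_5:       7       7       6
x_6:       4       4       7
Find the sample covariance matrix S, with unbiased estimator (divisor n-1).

Step 1 — column means:
  mean(U) = (3 + 5 + 3 + 6 + 7 + 4) / 6 = 28/6 = 4.6667
  mean(V) = (4 + 2 + 6 + 8 + 7 + 4) / 6 = 31/6 = 5.1667
  mean(W) = (7 + 6 + 4 + 8 + 6 + 7) / 6 = 38/6 = 6.3333

Step 2 — sample covariance S[i,j] = (1/(n-1)) · Σ_k (x_{k,i} - mean_i) · (x_{k,j} - mean_j), with n-1 = 5.
  S[U,U] = ((-1.6667)·(-1.6667) + (0.3333)·(0.3333) + (-1.6667)·(-1.6667) + (1.3333)·(1.3333) + (2.3333)·(2.3333) + (-0.6667)·(-0.6667)) / 5 = 13.3333/5 = 2.6667
  S[U,V] = ((-1.6667)·(-1.1667) + (0.3333)·(-3.1667) + (-1.6667)·(0.8333) + (1.3333)·(2.8333) + (2.3333)·(1.8333) + (-0.6667)·(-1.1667)) / 5 = 8.3333/5 = 1.6667
  S[U,W] = ((-1.6667)·(0.6667) + (0.3333)·(-0.3333) + (-1.6667)·(-2.3333) + (1.3333)·(1.6667) + (2.3333)·(-0.3333) + (-0.6667)·(0.6667)) / 5 = 3.6667/5 = 0.7333
  S[V,V] = ((-1.1667)·(-1.1667) + (-3.1667)·(-3.1667) + (0.8333)·(0.8333) + (2.8333)·(2.8333) + (1.8333)·(1.8333) + (-1.1667)·(-1.1667)) / 5 = 24.8333/5 = 4.9667
  S[V,W] = ((-1.1667)·(0.6667) + (-3.1667)·(-0.3333) + (0.8333)·(-2.3333) + (2.8333)·(1.6667) + (1.8333)·(-0.3333) + (-1.1667)·(0.6667)) / 5 = 1.6667/5 = 0.3333
  S[W,W] = ((0.6667)·(0.6667) + (-0.3333)·(-0.3333) + (-2.3333)·(-2.3333) + (1.6667)·(1.6667) + (-0.3333)·(-0.3333) + (0.6667)·(0.6667)) / 5 = 9.3333/5 = 1.8667

S is symmetric (S[j,i] = S[i,j]). Assembling:

S = [[2.6667, 1.6667, 0.7333],
 [1.6667, 4.9667, 0.3333],
 [0.7333, 0.3333, 1.8667]]


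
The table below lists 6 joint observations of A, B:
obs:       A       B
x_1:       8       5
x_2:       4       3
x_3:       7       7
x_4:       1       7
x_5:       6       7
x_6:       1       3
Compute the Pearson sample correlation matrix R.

Step 1 — column means:
  mean(A) = (8 + 4 + 7 + 1 + 6 + 1) / 6 = 27/6 = 4.5
  mean(B) = (5 + 3 + 7 + 7 + 7 + 3) / 6 = 32/6 = 5.3333

Step 2 — sample variances and covariances s[i,j] = (1/(n-1)) · Σ_k (x_{k,i} - mean_i) · (x_{k,j} - mean_j), with n-1 = 5:
  s[A,A] = ((3.5)·(3.5) + (-0.5)·(-0.5) + (2.5)·(2.5) + (-3.5)·(-3.5) + (1.5)·(1.5) + (-3.5)·(-3.5)) / 5 = 45.5/5 = 9.1
  s[A,B] = ((3.5)·(-0.3333) + (-0.5)·(-2.3333) + (2.5)·(1.6667) + (-3.5)·(1.6667) + (1.5)·(1.6667) + (-3.5)·(-2.3333)) / 5 = 9/5 = 1.8
  s[B,B] = ((-0.3333)·(-0.3333) + (-2.3333)·(-2.3333) + (1.6667)·(1.6667) + (1.6667)·(1.6667) + (1.6667)·(1.6667) + (-2.3333)·(-2.3333)) / 5 = 19.3333/5 = 3.8667
  Sample standard deviations s_i = √(s[i,i]):
  s(A) = √(9.1) = 3.0166
  s(B) = √(3.8667) = 1.9664

Step 3 — r_{ij} = s_{ij} / (s_i · s_j):
  r[A,A] = 1 (diagonal).
  r[A,B] = 1.8 / (3.0166 · 1.9664) = 1.8 / 5.9318 = 0.3034
  r[B,B] = 1 (diagonal).

R is symmetric with unit diagonal. Assembling:

R = [[1, 0.3034],
 [0.3034, 1]]


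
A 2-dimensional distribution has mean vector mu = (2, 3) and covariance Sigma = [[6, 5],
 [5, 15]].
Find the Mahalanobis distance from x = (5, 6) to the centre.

Step 1 — centre the observation: (x - mu) = (3, 3).

Step 2 — invert Sigma. det(Sigma) = 6·15 - (5)² = 65.
  Sigma^{-1} = (1/det) · [[d, -b], [-b, a]] = [[0.2308, -0.0769],
 [-0.0769, 0.0923]].

Step 3 — form the quadratic (x - mu)^T · Sigma^{-1} · (x - mu):
  Sigma^{-1} · (x - mu) = (0.4615, 0.0462).
  (x - mu)^T · [Sigma^{-1} · (x - mu)] = (3)·(0.4615) + (3)·(0.0462) = 1.5231.

Step 4 — take square root: d = √(1.5231) ≈ 1.2341.

d(x, mu) = √(1.5231) ≈ 1.2341


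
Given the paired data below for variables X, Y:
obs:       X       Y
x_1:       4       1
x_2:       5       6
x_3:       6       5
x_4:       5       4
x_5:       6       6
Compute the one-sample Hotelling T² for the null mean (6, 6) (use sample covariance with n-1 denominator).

Step 1 — sample mean vector:
  mean(X) = (4 + 5 + 6 + 5 + 6) / 5 = 26/5 = 5.2
  mean(Y) = (1 + 6 + 5 + 4 + 6) / 5 = 22/5 = 4.4
  x̄ = (5.2, 4.4),  deviation x̄ - mu_0 = (5.2, 4.4) - (6, 6) = (-0.8, -1.6).

Step 2 — sample covariance matrix, S[i,j] = (1/(n-1)) · Σ_k (x_{k,i} - mean_i) · (x_{k,j} - mean_j), divisor n-1 = 4:
  S[X,X] = ((-1.2)·(-1.2) + (-0.2)·(-0.2) + (0.8)·(0.8) + (-0.2)·(-0.2) + (0.8)·(0.8)) / 4 = 2.8/4 = 0.7
  S[X,Y] = ((-1.2)·(-3.4) + (-0.2)·(1.6) + (0.8)·(0.6) + (-0.2)·(-0.4) + (0.8)·(1.6)) / 4 = 5.6/4 = 1.4
  S[Y,Y] = ((-3.4)·(-3.4) + (1.6)·(1.6) + (0.6)·(0.6) + (-0.4)·(-0.4) + (1.6)·(1.6)) / 4 = 17.2/4 = 4.3
  S = [[0.7, 1.4],
 [1.4, 4.3]].

Step 3 — invert S. det(S) = 0.7·4.3 - (1.4)² = 1.05.
  S^{-1} = (1/det) · [[d, -b], [-b, a]] = [[4.0952, -1.3333],
 [-1.3333, 0.6667]].

Step 4 — quadratic form (x̄ - mu_0)^T · S^{-1} · (x̄ - mu_0):
  S^{-1} · (x̄ - mu_0) = (-1.1429, 0),
  (x̄ - mu_0)^T · [...] = (-0.8)·(-1.1429) + (-1.6)·(0) = 0.9143.

Step 5 — scale by n: T² = 5 · 0.9143 = 4.5714.

T² ≈ 4.5714


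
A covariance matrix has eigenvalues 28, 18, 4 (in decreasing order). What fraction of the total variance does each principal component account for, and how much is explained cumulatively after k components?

Step 1 — total variance = trace(Sigma) = Σ λ_i = 28 + 18 + 4 = 50.

Step 2 — fraction explained by component i = λ_i / Σ λ:
  PC1: 28/50 = 0.56
  PC2: 18/50 = 0.36
  PC3: 4/50 = 0.08

Step 3 — cumulative fraction after k components = (λ_1 + ... + λ_k) / Σ λ:
  k = 1: 28/50 = 0.56
  k = 2: (28 + 18)/50 = 46/50 = 0.92
  k = 3: (28 + 18 + 4)/50 = 50/50 = 1

Summary (fraction, with percent):

explained: PC1 0.56 (56%), PC2 0.36 (36%), PC3 0.08 (8%);  cumulative: 0.56, 0.92, 1


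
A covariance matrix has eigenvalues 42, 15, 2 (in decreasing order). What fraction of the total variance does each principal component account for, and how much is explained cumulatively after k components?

Step 1 — total variance = trace(Sigma) = Σ λ_i = 42 + 15 + 2 = 59.

Step 2 — fraction explained by component i = λ_i / Σ λ:
  PC1: 42/59 = 0.7119
  PC2: 15/59 = 0.2542
  PC3: 2/59 = 0.0339

Step 3 — cumulative fraction after k components = (λ_1 + ... + λ_k) / Σ λ:
  k = 1: 42/59 = 0.7119
  k = 2: (42 + 15)/59 = 57/59 = 0.9661
  k = 3: (42 + 15 + 2)/59 = 59/59 = 1

Summary (fraction, with percent):

explained: PC1 0.7119 (71.19%), PC2 0.2542 (25.42%), PC3 0.0339 (3.39%);  cumulative: 0.7119, 0.9661, 1


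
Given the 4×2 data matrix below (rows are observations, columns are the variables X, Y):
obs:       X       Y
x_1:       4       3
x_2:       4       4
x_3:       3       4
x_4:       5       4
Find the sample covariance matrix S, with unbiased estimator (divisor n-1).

Step 1 — column means:
  mean(X) = (4 + 4 + 3 + 5) / 4 = 16/4 = 4
  mean(Y) = (3 + 4 + 4 + 4) / 4 = 15/4 = 3.75

Step 2 — sample covariance S[i,j] = (1/(n-1)) · Σ_k (x_{k,i} - mean_i) · (x_{k,j} - mean_j), with n-1 = 3.
  S[X,X] = ((0)·(0) + (0)·(0) + (-1)·(-1) + (1)·(1)) / 3 = 2/3 = 0.6667
  S[X,Y] = ((0)·(-0.75) + (0)·(0.25) + (-1)·(0.25) + (1)·(0.25)) / 3 = 0/3 = 0
  S[Y,Y] = ((-0.75)·(-0.75) + (0.25)·(0.25) + (0.25)·(0.25) + (0.25)·(0.25)) / 3 = 0.75/3 = 0.25

S is symmetric (S[j,i] = S[i,j]). Assembling:

S = [[0.6667, 0],
 [0, 0.25]]


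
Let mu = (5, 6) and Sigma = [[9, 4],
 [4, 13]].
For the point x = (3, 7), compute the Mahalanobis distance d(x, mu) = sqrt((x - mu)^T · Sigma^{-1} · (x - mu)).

Step 1 — centre the observation: (x - mu) = (-2, 1).

Step 2 — invert Sigma. det(Sigma) = 9·13 - (4)² = 101.
  Sigma^{-1} = (1/det) · [[d, -b], [-b, a]] = [[0.1287, -0.0396],
 [-0.0396, 0.0891]].

Step 3 — form the quadratic (x - mu)^T · Sigma^{-1} · (x - mu):
  Sigma^{-1} · (x - mu) = (-0.297, 0.1683).
  (x - mu)^T · [Sigma^{-1} · (x - mu)] = (-2)·(-0.297) + (1)·(0.1683) = 0.7624.

Step 4 — take square root: d = √(0.7624) ≈ 0.8731.

d(x, mu) = √(0.7624) ≈ 0.8731


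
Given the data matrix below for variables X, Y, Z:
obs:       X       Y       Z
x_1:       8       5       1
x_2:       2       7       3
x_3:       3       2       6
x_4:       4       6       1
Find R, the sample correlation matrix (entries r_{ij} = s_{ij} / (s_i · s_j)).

Step 1 — column means:
  mean(X) = (8 + 2 + 3 + 4) / 4 = 17/4 = 4.25
  mean(Y) = (5 + 7 + 2 + 6) / 4 = 20/4 = 5
  mean(Z) = (1 + 3 + 6 + 1) / 4 = 11/4 = 2.75

Step 2 — sample variances and covariances s[i,j] = (1/(n-1)) · Σ_k (x_{k,i} - mean_i) · (x_{k,j} - mean_j), with n-1 = 3:
  s[X,X] = ((3.75)·(3.75) + (-2.25)·(-2.25) + (-1.25)·(-1.25) + (-0.25)·(-0.25)) / 3 = 20.75/3 = 6.9167
  s[X,Y] = ((3.75)·(0) + (-2.25)·(2) + (-1.25)·(-3) + (-0.25)·(1)) / 3 = -1/3 = -0.3333
  s[X,Z] = ((3.75)·(-1.75) + (-2.25)·(0.25) + (-1.25)·(3.25) + (-0.25)·(-1.75)) / 3 = -10.75/3 = -3.5833
  s[Y,Y] = ((0)·(0) + (2)·(2) + (-3)·(-3) + (1)·(1)) / 3 = 14/3 = 4.6667
  s[Y,Z] = ((0)·(-1.75) + (2)·(0.25) + (-3)·(3.25) + (1)·(-1.75)) / 3 = -11/3 = -3.6667
  s[Z,Z] = ((-1.75)·(-1.75) + (0.25)·(0.25) + (3.25)·(3.25) + (-1.75)·(-1.75)) / 3 = 16.75/3 = 5.5833
  Sample standard deviations s_i = √(s[i,i]):
  s(X) = √(6.9167) = 2.63
  s(Y) = √(4.6667) = 2.1602
  s(Z) = √(5.5833) = 2.3629

Step 3 — r_{ij} = s_{ij} / (s_i · s_j):
  r[X,X] = 1 (diagonal).
  r[X,Y] = -0.3333 / (2.63 · 2.1602) = -0.3333 / 5.6814 = -0.0587
  r[X,Z] = -3.5833 / (2.63 · 2.3629) = -3.5833 / 6.2143 = -0.5766
  r[Y,Y] = 1 (diagonal).
  r[Y,Z] = -3.6667 / (2.1602 · 2.3629) = -3.6667 / 5.1045 = -0.7183
  r[Z,Z] = 1 (diagonal).

R is symmetric with unit diagonal. Assembling:

R = [[1, -0.0587, -0.5766],
 [-0.0587, 1, -0.7183],
 [-0.5766, -0.7183, 1]]


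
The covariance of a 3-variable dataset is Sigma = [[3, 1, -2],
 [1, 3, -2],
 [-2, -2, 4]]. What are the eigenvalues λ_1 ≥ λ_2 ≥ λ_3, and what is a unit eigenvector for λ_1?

Step 1 — characteristic polynomial p(λ) = det(λI - Sigma) = λ³ - tr·λ² + c_1·λ - det, where tr = trace, c_1 = sum of the principal 2×2 minors, det = det(Sigma):
  tr = 3 + 3 + 4 = 10,
  c_1 = (3·3 - (1)²) + (3·4 - (-2)²) + (3·4 - (-2)²) = 8 + 8 + 8 = 24,
  det = 3·(3·4 - (-2)²) - (1)·((1)·4 - (-2)·(-2)) + (-2)·((1)·(-2) - 3·(-2)) = 3·(8) - (1)·(0) + (-2)·(4) = 16.
  So p(λ) = λ³ - 10λ² + 24λ - 16.
Step 2 — look for an integer root (rational root theorem: any rational root is an integer divisor of 16). Testing λ = 2:
  p(2) = 8 - 40 + 48 - 16 = 0  ✓
  Dividing out (λ - 2): p(λ) = (λ - 2)(λ² - 8λ + 8).
Step 3 — remaining eigenvalues from the quadratic λ² - 8λ + 8 = 0:
  Δ = 8² - 4·8 = 64 - 32 = 32,  λ = (8 ± √32)/2 = (8 ± 5.6569)/2 ≈ 6.8284 or 1.1716.
  Sorted: λ_1 = 6.8284,  λ_2 = 2,  λ_3 = 1.1716  (check: sum = 10 = tr ✓).

Step 4 — unit eigenvector for λ_1 ≈ 6.8284: v spans the null space of (Sigma - λ_1 I), whose rows are
  r_1 = (-3.8284, 1, -2),  r_2 = (1, -3.8284, -2),  r_3 = (-2, -2, -2.8284).
  v is orthogonal to every row, so take v ∝ r_1 × r_2 = ((1)·(-2) - (-2)·(-3.8284), (-2)·(1) - (-3.8284)·(-2), (-3.8284)·(-3.8284) - (1)·(1)) ≈ (-9.6569, -9.6569, 13.6569).
  Rescale (multiply by -1 so the first nonzero entry is positive): u = (9.6569, 9.6569, -13.6569).
  ||u|| = √((9.6569)² + (9.6569)² + (-13.6569)²) = √(373.0193) ≈ 19.3137,  v_1 = u/||u|| ≈ (0.5, 0.5, -0.7071) (||v_1|| = 1).

λ_1 = 6.8284,  λ_2 = 2,  λ_3 = 1.1716;  v_1 ≈ (0.5, 0.5, -0.7071)


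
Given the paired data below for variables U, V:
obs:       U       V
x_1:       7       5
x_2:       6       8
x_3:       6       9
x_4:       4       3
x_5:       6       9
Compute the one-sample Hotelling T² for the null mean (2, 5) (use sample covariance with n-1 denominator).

Step 1 — sample mean vector:
  mean(U) = (7 + 6 + 6 + 4 + 6) / 5 = 29/5 = 5.8
  mean(V) = (5 + 8 + 9 + 3 + 9) / 5 = 34/5 = 6.8
  x̄ = (5.8, 6.8),  deviation x̄ - mu_0 = (5.8, 6.8) - (2, 5) = (3.8, 1.8).

Step 2 — sample covariance matrix, S[i,j] = (1/(n-1)) · Σ_k (x_{k,i} - mean_i) · (x_{k,j} - mean_j), divisor n-1 = 4:
  S[U,U] = ((1.2)·(1.2) + (0.2)·(0.2) + (0.2)·(0.2) + (-1.8)·(-1.8) + (0.2)·(0.2)) / 4 = 4.8/4 = 1.2
  S[U,V] = ((1.2)·(-1.8) + (0.2)·(1.2) + (0.2)·(2.2) + (-1.8)·(-3.8) + (0.2)·(2.2)) / 4 = 5.8/4 = 1.45
  S[V,V] = ((-1.8)·(-1.8) + (1.2)·(1.2) + (2.2)·(2.2) + (-3.8)·(-3.8) + (2.2)·(2.2)) / 4 = 28.8/4 = 7.2
  S = [[1.2, 1.45],
 [1.45, 7.2]].

Step 3 — invert S. det(S) = 1.2·7.2 - (1.45)² = 6.5375.
  S^{-1} = (1/det) · [[d, -b], [-b, a]] = [[1.1013, -0.2218],
 [-0.2218, 0.1836]].

Step 4 — quadratic form (x̄ - mu_0)^T · S^{-1} · (x̄ - mu_0):
  S^{-1} · (x̄ - mu_0) = (3.7859, -0.5124),
  (x̄ - mu_0)^T · [...] = (3.8)·(3.7859) + (1.8)·(-0.5124) = 13.4639.

Step 5 — scale by n: T² = 5 · 13.4639 = 67.3193.

T² ≈ 67.3193


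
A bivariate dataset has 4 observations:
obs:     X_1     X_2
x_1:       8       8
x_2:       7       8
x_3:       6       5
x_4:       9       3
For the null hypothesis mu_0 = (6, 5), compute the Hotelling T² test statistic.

Step 1 — sample mean vector:
  mean(X_1) = (8 + 7 + 6 + 9) / 4 = 30/4 = 7.5
  mean(X_2) = (8 + 8 + 5 + 3) / 4 = 24/4 = 6
  x̄ = (7.5, 6),  deviation x̄ - mu_0 = (7.5, 6) - (6, 5) = (1.5, 1).

Step 2 — sample covariance matrix, S[i,j] = (1/(n-1)) · Σ_k (x_{k,i} - mean_i) · (x_{k,j} - mean_j), divisor n-1 = 3:
  S[X_1,X_1] = ((0.5)·(0.5) + (-0.5)·(-0.5) + (-1.5)·(-1.5) + (1.5)·(1.5)) / 3 = 5/3 = 1.6667
  S[X_1,X_2] = ((0.5)·(2) + (-0.5)·(2) + (-1.5)·(-1) + (1.5)·(-3)) / 3 = -3/3 = -1
  S[X_2,X_2] = ((2)·(2) + (2)·(2) + (-1)·(-1) + (-3)·(-3)) / 3 = 18/3 = 6
  S = [[1.6667, -1],
 [-1, 6]].

Step 3 — invert S. det(S) = 1.6667·6 - (-1)² = 9.
  S^{-1} = (1/det) · [[d, -b], [-b, a]] = [[0.6667, 0.1111],
 [0.1111, 0.1852]].

Step 4 — quadratic form (x̄ - mu_0)^T · S^{-1} · (x̄ - mu_0):
  S^{-1} · (x̄ - mu_0) = (1.1111, 0.3519),
  (x̄ - mu_0)^T · [...] = (1.5)·(1.1111) + (1)·(0.3519) = 2.0185.

Step 5 — scale by n: T² = 4 · 2.0185 = 8.0741.

T² ≈ 8.0741


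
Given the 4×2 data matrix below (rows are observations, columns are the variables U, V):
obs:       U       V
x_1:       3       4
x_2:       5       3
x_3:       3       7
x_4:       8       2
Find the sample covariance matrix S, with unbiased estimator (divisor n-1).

Step 1 — column means:
  mean(U) = (3 + 5 + 3 + 8) / 4 = 19/4 = 4.75
  mean(V) = (4 + 3 + 7 + 2) / 4 = 16/4 = 4

Step 2 — sample covariance S[i,j] = (1/(n-1)) · Σ_k (x_{k,i} - mean_i) · (x_{k,j} - mean_j), with n-1 = 3.
  S[U,U] = ((-1.75)·(-1.75) + (0.25)·(0.25) + (-1.75)·(-1.75) + (3.25)·(3.25)) / 3 = 16.75/3 = 5.5833
  S[U,V] = ((-1.75)·(0) + (0.25)·(-1) + (-1.75)·(3) + (3.25)·(-2)) / 3 = -12/3 = -4
  S[V,V] = ((0)·(0) + (-1)·(-1) + (3)·(3) + (-2)·(-2)) / 3 = 14/3 = 4.6667

S is symmetric (S[j,i] = S[i,j]). Assembling:

S = [[5.5833, -4],
 [-4, 4.6667]]


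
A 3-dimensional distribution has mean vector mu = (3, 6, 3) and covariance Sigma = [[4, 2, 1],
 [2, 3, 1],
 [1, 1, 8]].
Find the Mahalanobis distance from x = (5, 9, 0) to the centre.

Step 1 — centre the observation: (x - mu) = (2, 3, -3).

Step 2 — invert Sigma (cofactor / det for 3×3, or solve directly):
  Sigma^{-1} = [[0.377, -0.2459, -0.0164],
 [-0.2459, 0.5082, -0.0328],
 [-0.0164, -0.0328, 0.1311]].

Step 3 — form the quadratic (x - mu)^T · Sigma^{-1} · (x - mu):
  Sigma^{-1} · (x - mu) = (0.0656, 1.1311, -0.5246).
  (x - mu)^T · [Sigma^{-1} · (x - mu)] = (2)·(0.0656) + (3)·(1.1311) + (-3)·(-0.5246) = 5.0984.

Step 4 — take square root: d = √(5.0984) ≈ 2.258.

d(x, mu) = √(5.0984) ≈ 2.258


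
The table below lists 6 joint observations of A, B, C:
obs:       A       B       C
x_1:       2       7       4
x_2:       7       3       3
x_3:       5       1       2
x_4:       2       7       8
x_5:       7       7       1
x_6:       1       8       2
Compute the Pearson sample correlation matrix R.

Step 1 — column means:
  mean(A) = (2 + 7 + 5 + 2 + 7 + 1) / 6 = 24/6 = 4
  mean(B) = (7 + 3 + 1 + 7 + 7 + 8) / 6 = 33/6 = 5.5
  mean(C) = (4 + 3 + 2 + 8 + 1 + 2) / 6 = 20/6 = 3.3333

Step 2 — sample variances and covariances s[i,j] = (1/(n-1)) · Σ_k (x_{k,i} - mean_i) · (x_{k,j} - mean_j), with n-1 = 5:
  s[A,A] = ((-2)·(-2) + (3)·(3) + (1)·(1) + (-2)·(-2) + (3)·(3) + (-3)·(-3)) / 5 = 36/5 = 7.2
  s[A,B] = ((-2)·(1.5) + (3)·(-2.5) + (1)·(-4.5) + (-2)·(1.5) + (3)·(1.5) + (-3)·(2.5)) / 5 = -21/5 = -4.2
  s[A,C] = ((-2)·(0.6667) + (3)·(-0.3333) + (1)·(-1.3333) + (-2)·(4.6667) + (3)·(-2.3333) + (-3)·(-1.3333)) / 5 = -16/5 = -3.2
  s[B,B] = ((1.5)·(1.5) + (-2.5)·(-2.5) + (-4.5)·(-4.5) + (1.5)·(1.5) + (1.5)·(1.5) + (2.5)·(2.5)) / 5 = 39.5/5 = 7.9
  s[B,C] = ((1.5)·(0.6667) + (-2.5)·(-0.3333) + (-4.5)·(-1.3333) + (1.5)·(4.6667) + (1.5)·(-2.3333) + (2.5)·(-1.3333)) / 5 = 8/5 = 1.6
  s[C,C] = ((0.6667)·(0.6667) + (-0.3333)·(-0.3333) + (-1.3333)·(-1.3333) + (4.6667)·(4.6667) + (-2.3333)·(-2.3333) + (-1.3333)·(-1.3333)) / 5 = 31.3333/5 = 6.2667
  Sample standard deviations s_i = √(s[i,i]):
  s(A) = √(7.2) = 2.6833
  s(B) = √(7.9) = 2.8107
  s(C) = √(6.2667) = 2.5033

Step 3 — r_{ij} = s_{ij} / (s_i · s_j):
  r[A,A] = 1 (diagonal).
  r[A,B] = -4.2 / (2.6833 · 2.8107) = -4.2 / 7.5419 = -0.5569
  r[A,C] = -3.2 / (2.6833 · 2.5033) = -3.2 / 6.7171 = -0.4764
  r[B,B] = 1 (diagonal).
  r[B,C] = 1.6 / (2.8107 · 2.5033) = 1.6 / 7.0361 = 0.2274
  r[C,C] = 1 (diagonal).

R is symmetric with unit diagonal. Assembling:

R = [[1, -0.5569, -0.4764],
 [-0.5569, 1, 0.2274],
 [-0.4764, 0.2274, 1]]


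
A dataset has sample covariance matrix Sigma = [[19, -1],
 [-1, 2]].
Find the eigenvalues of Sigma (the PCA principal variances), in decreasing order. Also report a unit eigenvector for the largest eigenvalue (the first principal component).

Step 1 — characteristic polynomial of 2×2 Sigma:
  det(Sigma - λI) = λ² - trace · λ + det = 0.
  trace = 19 + 2 = 21, det = 19·2 - (-1)² = 37.
Step 2 — discriminant:
  Δ = trace² - 4·det = 441 - 148 = 293.
Step 3 — eigenvalues:
  λ = (trace ± √Δ)/2 = (21 ± 17.1172)/2,
  λ_1 = 19.0586,  λ_2 = 1.9414.

Step 4 — unit eigenvector for λ_1: solve (Sigma - λ_1 I)v = 0. First row:
  (19 - 19.0586)·v_x + (-1)·v_y = 0, i.e. (-0.0586)·v_x + (-1)·v_y = 0,
  so v ∝ (b, λ_1 - a) = (-1, 0.0586); multiply by -1 so the first entry is positive: u = (1, -0.0586).
  ||u|| = √((1)² + (-0.0586)²) = √(1.0034) ≈ 1.0017,
  v_1 = u/||u|| ≈ (0.9983, -0.0585) (||v_1|| = 1).

λ_1 = 19.0586,  λ_2 = 1.9414;  v_1 ≈ (0.9983, -0.0585)


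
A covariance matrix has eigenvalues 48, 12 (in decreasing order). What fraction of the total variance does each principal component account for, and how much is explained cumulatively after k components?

Step 1 — total variance = trace(Sigma) = Σ λ_i = 48 + 12 = 60.

Step 2 — fraction explained by component i = λ_i / Σ λ:
  PC1: 48/60 = 0.8
  PC2: 12/60 = 0.2

Step 3 — cumulative fraction after k components = (λ_1 + ... + λ_k) / Σ λ:
  k = 1: 48/60 = 0.8
  k = 2: (48 + 12)/60 = 60/60 = 1

Summary (fraction, with percent):

explained: PC1 0.8 (80%), PC2 0.2 (20%);  cumulative: 0.8, 1


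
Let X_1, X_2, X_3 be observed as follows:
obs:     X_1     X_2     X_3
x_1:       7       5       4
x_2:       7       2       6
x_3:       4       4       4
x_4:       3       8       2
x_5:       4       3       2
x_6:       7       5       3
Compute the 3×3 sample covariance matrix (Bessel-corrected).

Step 1 — column means:
  mean(X_1) = (7 + 7 + 4 + 3 + 4 + 7) / 6 = 32/6 = 5.3333
  mean(X_2) = (5 + 2 + 4 + 8 + 3 + 5) / 6 = 27/6 = 4.5
  mean(X_3) = (4 + 6 + 4 + 2 + 2 + 3) / 6 = 21/6 = 3.5

Step 2 — sample covariance S[i,j] = (1/(n-1)) · Σ_k (x_{k,i} - mean_i) · (x_{k,j} - mean_j), with n-1 = 5.
  S[X_1,X_1] = ((1.6667)·(1.6667) + (1.6667)·(1.6667) + (-1.3333)·(-1.3333) + (-2.3333)·(-2.3333) + (-1.3333)·(-1.3333) + (1.6667)·(1.6667)) / 5 = 17.3333/5 = 3.4667
  S[X_1,X_2] = ((1.6667)·(0.5) + (1.6667)·(-2.5) + (-1.3333)·(-0.5) + (-2.3333)·(3.5) + (-1.3333)·(-1.5) + (1.6667)·(0.5)) / 5 = -8/5 = -1.6
  S[X_1,X_3] = ((1.6667)·(0.5) + (1.6667)·(2.5) + (-1.3333)·(0.5) + (-2.3333)·(-1.5) + (-1.3333)·(-1.5) + (1.6667)·(-0.5)) / 5 = 9/5 = 1.8
  S[X_2,X_2] = ((0.5)·(0.5) + (-2.5)·(-2.5) + (-0.5)·(-0.5) + (3.5)·(3.5) + (-1.5)·(-1.5) + (0.5)·(0.5)) / 5 = 21.5/5 = 4.3
  S[X_2,X_3] = ((0.5)·(0.5) + (-2.5)·(2.5) + (-0.5)·(0.5) + (3.5)·(-1.5) + (-1.5)·(-1.5) + (0.5)·(-0.5)) / 5 = -9.5/5 = -1.9
  S[X_3,X_3] = ((0.5)·(0.5) + (2.5)·(2.5) + (0.5)·(0.5) + (-1.5)·(-1.5) + (-1.5)·(-1.5) + (-0.5)·(-0.5)) / 5 = 11.5/5 = 2.3

S is symmetric (S[j,i] = S[i,j]). Assembling:

S = [[3.4667, -1.6, 1.8],
 [-1.6, 4.3, -1.9],
 [1.8, -1.9, 2.3]]


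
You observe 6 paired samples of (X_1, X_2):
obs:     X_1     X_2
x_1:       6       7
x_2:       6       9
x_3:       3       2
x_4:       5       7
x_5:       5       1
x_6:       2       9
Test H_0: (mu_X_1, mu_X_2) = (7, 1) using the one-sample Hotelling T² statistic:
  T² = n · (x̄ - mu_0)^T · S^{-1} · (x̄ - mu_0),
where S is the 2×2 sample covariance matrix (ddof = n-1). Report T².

Step 1 — sample mean vector:
  mean(X_1) = (6 + 6 + 3 + 5 + 5 + 2) / 6 = 27/6 = 4.5
  mean(X_2) = (7 + 9 + 2 + 7 + 1 + 9) / 6 = 35/6 = 5.8333
  x̄ = (4.5, 5.8333),  deviation x̄ - mu_0 = (4.5, 5.8333) - (7, 1) = (-2.5, 4.8333).

Step 2 — sample covariance matrix, S[i,j] = (1/(n-1)) · Σ_k (x_{k,i} - mean_i) · (x_{k,j} - mean_j), divisor n-1 = 5:
  S[X_1,X_1] = ((1.5)·(1.5) + (1.5)·(1.5) + (-1.5)·(-1.5) + (0.5)·(0.5) + (0.5)·(0.5) + (-2.5)·(-2.5)) / 5 = 13.5/5 = 2.7
  S[X_1,X_2] = ((1.5)·(1.1667) + (1.5)·(3.1667) + (-1.5)·(-3.8333) + (0.5)·(1.1667) + (0.5)·(-4.8333) + (-2.5)·(3.1667)) / 5 = 2.5/5 = 0.5
  S[X_2,X_2] = ((1.1667)·(1.1667) + (3.1667)·(3.1667) + (-3.8333)·(-3.8333) + (1.1667)·(1.1667) + (-4.8333)·(-4.8333) + (3.1667)·(3.1667)) / 5 = 60.8333/5 = 12.1667
  S = [[2.7, 0.5],
 [0.5, 12.1667]].

Step 3 — invert S. det(S) = 2.7·12.1667 - (0.5)² = 32.6.
  S^{-1} = (1/det) · [[d, -b], [-b, a]] = [[0.3732, -0.0153],
 [-0.0153, 0.0828]].

Step 4 — quadratic form (x̄ - mu_0)^T · S^{-1} · (x̄ - mu_0):
  S^{-1} · (x̄ - mu_0) = (-1.0072, 0.4387),
  (x̄ - mu_0)^T · [...] = (-2.5)·(-1.0072) + (4.8333)·(0.4387) = 4.638.

Step 5 — scale by n: T² = 6 · 4.638 = 27.8282.

T² ≈ 27.8282
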